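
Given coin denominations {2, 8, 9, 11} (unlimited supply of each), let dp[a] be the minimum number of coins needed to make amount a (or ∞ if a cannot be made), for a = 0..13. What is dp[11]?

 a  0  1  2  3  4  5  6  7  8  9 10 11 12 13
dp  0  -  1  -  2  -  3  -  1  1  2  1  3  2
(- denotes ∞ / unreachable)

1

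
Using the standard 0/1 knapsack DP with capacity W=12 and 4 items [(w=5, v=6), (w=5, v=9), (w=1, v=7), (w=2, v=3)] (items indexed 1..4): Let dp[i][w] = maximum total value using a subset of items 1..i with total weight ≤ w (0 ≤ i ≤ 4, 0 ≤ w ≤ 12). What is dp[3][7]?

16

i\w   0   1   2   3   4   5   6   7   8   9  10  11  12
  0   0   0   0   0   0   0   0   0   0   0   0   0   0
  1   0   0   0   0   0   6   6   6   6   6   6   6   6
  2   0   0   0   0   0   9   9   9   9   9  15  15  15
  3   0   7   7   7   7   9  16  16  16  16  16  22  22
  4   0   7   7  10  10  10  16  16  19  19  19  22  22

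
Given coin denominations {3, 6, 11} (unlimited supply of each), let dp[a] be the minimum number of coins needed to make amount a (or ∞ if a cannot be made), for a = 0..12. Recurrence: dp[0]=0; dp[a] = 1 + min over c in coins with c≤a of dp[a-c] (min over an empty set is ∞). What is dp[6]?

1

 a  0  1  2  3  4  5  6  7  8  9 10 11 12
dp  0  -  -  1  -  -  1  -  -  2  -  1  2
(- denotes ∞ / unreachable)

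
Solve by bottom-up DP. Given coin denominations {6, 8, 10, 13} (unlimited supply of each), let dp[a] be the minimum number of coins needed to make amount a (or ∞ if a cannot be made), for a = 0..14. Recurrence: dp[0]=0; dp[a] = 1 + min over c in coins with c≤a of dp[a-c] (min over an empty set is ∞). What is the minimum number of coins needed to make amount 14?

 a  0  1  2  3  4  5  6  7  8  9 10 11 12 13 14
dp  0  -  -  -  -  -  1  -  1  -  1  -  2  1  2
(- denotes ∞ / unreachable)

2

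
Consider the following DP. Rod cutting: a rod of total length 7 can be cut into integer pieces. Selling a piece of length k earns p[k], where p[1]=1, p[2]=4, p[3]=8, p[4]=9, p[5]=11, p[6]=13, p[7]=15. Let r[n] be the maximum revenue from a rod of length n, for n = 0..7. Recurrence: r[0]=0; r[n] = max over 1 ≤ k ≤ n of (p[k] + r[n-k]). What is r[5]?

12

   n    0    1    2    3    4    5    6    7
r[n]    0    1    4    8    9   12   16   17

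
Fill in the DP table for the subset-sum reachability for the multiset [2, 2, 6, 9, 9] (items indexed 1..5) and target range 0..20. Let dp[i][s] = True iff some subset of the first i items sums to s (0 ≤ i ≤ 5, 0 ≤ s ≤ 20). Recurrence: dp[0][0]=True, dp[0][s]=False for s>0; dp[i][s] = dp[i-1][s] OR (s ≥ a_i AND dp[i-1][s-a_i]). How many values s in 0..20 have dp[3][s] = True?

6

i\s   0   1   2   3   4   5   6   7   8   9  10  11  12  13  14  15  16  17  18  19  20
  0   T   F   F   F   F   F   F   F   F   F   F   F   F   F   F   F   F   F   F   F   F
  1   T   F   T   F   F   F   F   F   F   F   F   F   F   F   F   F   F   F   F   F   F
  2   T   F   T   F   T   F   F   F   F   F   F   F   F   F   F   F   F   F   F   F   F
  3   T   F   T   F   T   F   T   F   T   F   T   F   F   F   F   F   F   F   F   F   F
  4   T   F   T   F   T   F   T   F   T   T   T   T   F   T   F   T   F   T   F   T   F
  5   T   F   T   F   T   F   T   F   T   T   T   T   F   T   F   T   F   T   T   T   T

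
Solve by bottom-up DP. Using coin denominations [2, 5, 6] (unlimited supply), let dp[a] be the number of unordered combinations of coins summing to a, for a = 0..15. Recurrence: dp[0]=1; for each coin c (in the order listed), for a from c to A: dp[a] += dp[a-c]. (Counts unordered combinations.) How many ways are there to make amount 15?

after  coin     0     1     2     3     4     5     6     7     8     9    10    11    12    13    14    15
          2     1     0     1     0     1     0     1     0     1     0     1     0     1     0     1     0
          5     1     0     1     0     1     1     1     1     1     1     2     1     2     1     2     2
          6     1     0     1     0     1     1     2     1     2     1     3     2     4     2     4     3

3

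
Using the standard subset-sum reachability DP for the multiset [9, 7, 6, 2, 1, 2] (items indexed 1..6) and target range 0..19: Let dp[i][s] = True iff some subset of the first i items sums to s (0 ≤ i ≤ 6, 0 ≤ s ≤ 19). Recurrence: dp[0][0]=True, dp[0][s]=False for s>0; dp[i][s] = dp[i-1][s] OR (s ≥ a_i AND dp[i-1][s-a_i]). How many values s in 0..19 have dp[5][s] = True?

i\s   0   1   2   3   4   5   6   7   8   9  10  11  12  13  14  15  16  17  18  19
  0   T   F   F   F   F   F   F   F   F   F   F   F   F   F   F   F   F   F   F   F
  1   T   F   F   F   F   F   F   F   F   T   F   F   F   F   F   F   F   F   F   F
  2   T   F   F   F   F   F   F   T   F   T   F   F   F   F   F   F   T   F   F   F
  3   T   F   F   F   F   F   T   T   F   T   F   F   F   T   F   T   T   F   F   F
  4   T   F   T   F   F   F   T   T   T   T   F   T   F   T   F   T   T   T   T   F
  5   T   T   T   T   F   F   T   T   T   T   T   T   T   T   T   T   T   T   T   T
  6   T   T   T   T   T   T   T   T   T   T   T   T   T   T   T   T   T   T   T   T

18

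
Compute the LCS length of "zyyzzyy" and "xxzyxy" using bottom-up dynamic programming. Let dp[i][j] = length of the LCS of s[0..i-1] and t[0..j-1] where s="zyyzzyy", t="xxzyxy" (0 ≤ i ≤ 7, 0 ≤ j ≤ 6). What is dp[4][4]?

   ''  x  x  z  y  x  y
''  0  0  0  0  0  0  0
 z  0  0  0  1  1  1  1
 y  0  0  0  1  2  2  2
 y  0  0  0  1  2  2  3
 z  0  0  0  1  2  2  3
 z  0  0  0  1  2  2  3
 y  0  0  0  1  2  2  3
 y  0  0  0  1  2  2  3

2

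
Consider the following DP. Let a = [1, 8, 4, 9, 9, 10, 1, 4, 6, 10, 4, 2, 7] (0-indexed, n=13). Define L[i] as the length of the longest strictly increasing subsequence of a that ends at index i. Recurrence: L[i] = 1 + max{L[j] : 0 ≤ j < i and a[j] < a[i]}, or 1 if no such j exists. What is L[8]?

3

   i    0    1    2    3    4    5    6    7    8    9   10   11   12
a[i]    1    8    4    9    9   10    1    4    6   10    4    2    7
L[i]    1    2    2    3    3    4    1    2    3    4    2    2    4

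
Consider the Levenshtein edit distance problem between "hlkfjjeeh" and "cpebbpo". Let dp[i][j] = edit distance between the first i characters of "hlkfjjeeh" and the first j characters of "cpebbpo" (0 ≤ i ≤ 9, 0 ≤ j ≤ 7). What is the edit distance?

9

   ''  c  p  e  b  b  p  o
''  0  1  2  3  4  5  6  7
 h  1  1  2  3  4  5  6  7
 l  2  2  2  3  4  5  6  7
 k  3  3  3  3  4  5  6  7
 f  4  4  4  4  4  5  6  7
 j  5  5  5  5  5  5  6  7
 j  6  6  6  6  6  6  6  7
 e  7  7  7  6  7  7  7  7
 e  8  8  8  7  7  8  8  8
 h  9  9  9  8  8  8  9  9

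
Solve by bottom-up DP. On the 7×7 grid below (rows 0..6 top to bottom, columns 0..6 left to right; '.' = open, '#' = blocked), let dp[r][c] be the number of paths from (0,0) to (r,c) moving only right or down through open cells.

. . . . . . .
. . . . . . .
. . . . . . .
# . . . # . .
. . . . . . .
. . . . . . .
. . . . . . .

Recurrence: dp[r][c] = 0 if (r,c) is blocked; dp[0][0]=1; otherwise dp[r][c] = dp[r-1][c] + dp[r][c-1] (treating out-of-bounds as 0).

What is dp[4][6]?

101

r\c   0   1   2   3   4   5   6
  0   1   1   1   1   1   1   1
  1   1   2   3   4   5   6   7
  2   1   3   6  10  15  21  28
  3   0   3   9  19   0  21  49
  4   0   3  12  31  31  52 101
  5   0   3  15  46  77 129 230
  6   0   3  18  64 141 270 500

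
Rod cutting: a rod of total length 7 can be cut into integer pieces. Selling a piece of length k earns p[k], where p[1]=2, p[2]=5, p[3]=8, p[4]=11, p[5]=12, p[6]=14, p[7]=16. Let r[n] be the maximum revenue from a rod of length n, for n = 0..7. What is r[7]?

   n    0    1    2    3    4    5    6    7
r[n]    0    2    5    8   11   13   16   19

19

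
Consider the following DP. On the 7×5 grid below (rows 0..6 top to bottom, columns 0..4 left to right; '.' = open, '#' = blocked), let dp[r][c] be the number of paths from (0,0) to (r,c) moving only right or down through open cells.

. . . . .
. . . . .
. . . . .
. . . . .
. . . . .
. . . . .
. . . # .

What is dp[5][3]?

56

r\c   0   1   2   3   4
  0   1   1   1   1   1
  1   1   2   3   4   5
  2   1   3   6  10  15
  3   1   4  10  20  35
  4   1   5  15  35  70
  5   1   6  21  56 126
  6   1   7  28   0 126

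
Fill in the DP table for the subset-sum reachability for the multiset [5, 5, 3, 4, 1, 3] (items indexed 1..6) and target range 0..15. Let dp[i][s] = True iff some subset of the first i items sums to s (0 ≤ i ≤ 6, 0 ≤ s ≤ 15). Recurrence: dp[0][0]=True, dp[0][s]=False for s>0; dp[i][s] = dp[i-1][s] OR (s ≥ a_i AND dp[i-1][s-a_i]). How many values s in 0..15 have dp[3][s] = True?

6

i\s   0   1   2   3   4   5   6   7   8   9  10  11  12  13  14  15
  0   T   F   F   F   F   F   F   F   F   F   F   F   F   F   F   F
  1   T   F   F   F   F   T   F   F   F   F   F   F   F   F   F   F
  2   T   F   F   F   F   T   F   F   F   F   T   F   F   F   F   F
  3   T   F   F   T   F   T   F   F   T   F   T   F   F   T   F   F
  4   T   F   F   T   T   T   F   T   T   T   T   F   T   T   T   F
  5   T   T   F   T   T   T   T   T   T   T   T   T   T   T   T   T
  6   T   T   F   T   T   T   T   T   T   T   T   T   T   T   T   T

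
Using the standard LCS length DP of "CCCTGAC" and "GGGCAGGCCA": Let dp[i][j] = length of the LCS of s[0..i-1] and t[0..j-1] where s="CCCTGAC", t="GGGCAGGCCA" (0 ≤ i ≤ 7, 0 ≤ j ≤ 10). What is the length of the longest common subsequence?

   ''  G  G  G  C  A  G  G  C  C  A
''  0  0  0  0  0  0  0  0  0  0  0
 C  0  0  0  0  1  1  1  1  1  1  1
 C  0  0  0  0  1  1  1  1  2  2  2
 C  0  0  0  0  1  1  1  1  2  3  3
 T  0  0  0  0  1  1  1  1  2  3  3
 G  0  1  1  1  1  1  2  2  2  3  3
 A  0  1  1  1  1  2  2  2  2  3  4
 C  0  1  1  1  2  2  2  2  3  3  4

4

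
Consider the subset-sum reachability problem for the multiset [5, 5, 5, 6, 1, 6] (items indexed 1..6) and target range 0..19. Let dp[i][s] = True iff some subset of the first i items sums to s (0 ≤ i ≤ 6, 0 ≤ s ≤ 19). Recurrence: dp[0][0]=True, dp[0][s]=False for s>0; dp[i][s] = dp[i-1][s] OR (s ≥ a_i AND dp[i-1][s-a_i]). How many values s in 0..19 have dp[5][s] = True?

11

i\s   0   1   2   3   4   5   6   7   8   9  10  11  12  13  14  15  16  17  18  19
  0   T   F   F   F   F   F   F   F   F   F   F   F   F   F   F   F   F   F   F   F
  1   T   F   F   F   F   T   F   F   F   F   F   F   F   F   F   F   F   F   F   F
  2   T   F   F   F   F   T   F   F   F   F   T   F   F   F   F   F   F   F   F   F
  3   T   F   F   F   F   T   F   F   F   F   T   F   F   F   F   T   F   F   F   F
  4   T   F   F   F   F   T   T   F   F   F   T   T   F   F   F   T   T   F   F   F
  5   T   T   F   F   F   T   T   T   F   F   T   T   T   F   F   T   T   T   F   F
  6   T   T   F   F   F   T   T   T   F   F   T   T   T   T   F   T   T   T   T   F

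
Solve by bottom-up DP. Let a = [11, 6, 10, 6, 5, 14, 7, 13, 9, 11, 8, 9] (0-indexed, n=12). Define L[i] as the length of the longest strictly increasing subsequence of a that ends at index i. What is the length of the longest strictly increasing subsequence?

   i    0    1    2    3    4    5    6    7    8    9   10   11
a[i]   11    6   10    6    5   14    7   13    9   11    8    9
L[i]    1    1    2    1    1    3    2    3    3    4    3    4

4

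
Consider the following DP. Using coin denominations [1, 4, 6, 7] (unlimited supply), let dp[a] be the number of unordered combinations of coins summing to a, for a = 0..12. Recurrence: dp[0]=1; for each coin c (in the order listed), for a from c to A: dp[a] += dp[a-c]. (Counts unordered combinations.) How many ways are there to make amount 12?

9

after  coin     0     1     2     3     4     5     6     7     8     9    10    11    12
          1     1     1     1     1     1     1     1     1     1     1     1     1     1
          4     1     1     1     1     2     2     2     2     3     3     3     3     4
          6     1     1     1     1     2     2     3     3     4     4     5     5     7
          7     1     1     1     1     2     2     3     4     5     5     6     7     9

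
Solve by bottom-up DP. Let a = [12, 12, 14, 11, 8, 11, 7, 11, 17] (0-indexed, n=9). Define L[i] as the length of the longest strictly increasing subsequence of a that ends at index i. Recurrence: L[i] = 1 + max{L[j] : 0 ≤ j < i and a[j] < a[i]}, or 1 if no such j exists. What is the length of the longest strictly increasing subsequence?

   i    0    1    2    3    4    5    6    7    8
a[i]   12   12   14   11    8   11    7   11   17
L[i]    1    1    2    1    1    2    1    2    3

3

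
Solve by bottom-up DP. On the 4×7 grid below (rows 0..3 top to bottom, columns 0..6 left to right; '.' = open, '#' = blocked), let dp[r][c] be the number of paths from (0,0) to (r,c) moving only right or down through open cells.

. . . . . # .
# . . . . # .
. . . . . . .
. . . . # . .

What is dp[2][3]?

r\c   0   1   2   3   4   5   6
  0   1   1   1   1   1   0   0
  1   0   1   2   3   4   0   0
  2   0   1   3   6  10  10  10
  3   0   1   4  10   0  10  20

6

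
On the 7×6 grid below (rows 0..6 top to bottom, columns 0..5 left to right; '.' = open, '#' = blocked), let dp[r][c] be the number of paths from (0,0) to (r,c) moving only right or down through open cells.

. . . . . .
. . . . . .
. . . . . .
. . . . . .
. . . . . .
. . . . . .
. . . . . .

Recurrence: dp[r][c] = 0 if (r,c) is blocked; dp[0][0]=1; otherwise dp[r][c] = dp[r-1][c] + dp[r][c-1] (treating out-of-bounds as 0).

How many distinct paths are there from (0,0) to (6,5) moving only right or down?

462

r\c   0   1   2   3   4   5
  0   1   1   1   1   1   1
  1   1   2   3   4   5   6
  2   1   3   6  10  15  21
  3   1   4  10  20  35  56
  4   1   5  15  35  70 126
  5   1   6  21  56 126 252
  6   1   7  28  84 210 462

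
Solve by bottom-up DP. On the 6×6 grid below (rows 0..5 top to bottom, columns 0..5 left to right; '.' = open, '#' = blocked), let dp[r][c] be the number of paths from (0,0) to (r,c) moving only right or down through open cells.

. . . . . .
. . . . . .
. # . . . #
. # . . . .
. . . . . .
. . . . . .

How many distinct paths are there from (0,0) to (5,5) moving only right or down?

114

r\c   0   1   2   3   4   5
  0   1   1   1   1   1   1
  1   1   2   3   4   5   6
  2   1   0   3   7  12   0
  3   1   0   3  10  22  22
  4   1   1   4  14  36  58
  5   1   2   6  20  56 114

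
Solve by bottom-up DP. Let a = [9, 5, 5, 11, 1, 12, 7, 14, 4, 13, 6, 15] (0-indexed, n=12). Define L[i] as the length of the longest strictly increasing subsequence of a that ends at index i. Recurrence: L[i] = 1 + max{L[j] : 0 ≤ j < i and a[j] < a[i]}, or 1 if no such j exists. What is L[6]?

   i    0    1    2    3    4    5    6    7    8    9   10   11
a[i]    9    5    5   11    1   12    7   14    4   13    6   15
L[i]    1    1    1    2    1    3    2    4    2    4    3    5

2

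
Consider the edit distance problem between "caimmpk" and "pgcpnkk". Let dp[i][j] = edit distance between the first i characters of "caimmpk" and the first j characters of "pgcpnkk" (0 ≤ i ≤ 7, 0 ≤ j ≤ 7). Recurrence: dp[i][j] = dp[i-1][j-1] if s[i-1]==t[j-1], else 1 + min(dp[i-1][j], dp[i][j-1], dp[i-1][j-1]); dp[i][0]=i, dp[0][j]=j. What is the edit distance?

6

   ''  p  g  c  p  n  k  k
''  0  1  2  3  4  5  6  7
 c  1  1  2  2  3  4  5  6
 a  2  2  2  3  3  4  5  6
 i  3  3  3  3  4  4  5  6
 m  4  4  4  4  4  5  5  6
 m  5  5  5  5  5  5  6  6
 p  6  5  6  6  5  6  6  7
 k  7  6  6  7  6  6  6  6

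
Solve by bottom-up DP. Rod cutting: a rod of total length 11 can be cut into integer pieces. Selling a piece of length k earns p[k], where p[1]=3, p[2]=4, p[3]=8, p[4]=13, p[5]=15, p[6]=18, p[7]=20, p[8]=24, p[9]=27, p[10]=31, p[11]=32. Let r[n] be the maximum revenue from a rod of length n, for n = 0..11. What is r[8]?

   n    0    1    2    3    4    5    6    7    8    9   10   11
r[n]    0    3    6    9   13   16   19   22   26   29   32   35

26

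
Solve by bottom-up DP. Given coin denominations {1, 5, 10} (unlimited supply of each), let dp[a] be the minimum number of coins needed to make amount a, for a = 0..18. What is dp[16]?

3

 a  0  1  2  3  4  5  6  7  8  9 10 11 12 13 14 15 16 17 18
dp  0  1  2  3  4  1  2  3  4  5  1  2  3  4  5  2  3  4  5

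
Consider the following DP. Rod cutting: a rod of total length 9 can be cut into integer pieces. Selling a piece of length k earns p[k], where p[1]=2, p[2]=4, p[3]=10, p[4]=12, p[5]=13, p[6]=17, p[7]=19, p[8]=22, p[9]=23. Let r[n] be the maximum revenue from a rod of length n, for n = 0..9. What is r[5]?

14

   n    0    1    2    3    4    5    6    7    8    9
r[n]    0    2    4   10   12   14   20   22   24   30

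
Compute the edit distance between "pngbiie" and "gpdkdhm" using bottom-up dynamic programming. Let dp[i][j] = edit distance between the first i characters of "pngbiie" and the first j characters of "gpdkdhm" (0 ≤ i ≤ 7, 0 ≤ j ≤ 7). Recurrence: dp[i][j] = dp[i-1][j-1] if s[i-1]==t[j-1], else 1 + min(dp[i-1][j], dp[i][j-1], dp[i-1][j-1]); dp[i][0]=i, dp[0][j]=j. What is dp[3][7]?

   ''  g  p  d  k  d  h  m
''  0  1  2  3  4  5  6  7
 p  1  1  1  2  3  4  5  6
 n  2  2  2  2  3  4  5  6
 g  3  2  3  3  3  4  5  6
 b  4  3  3  4  4  4  5  6
 i  5  4  4  4  5  5  5  6
 i  6  5  5  5  5  6  6  6
 e  7  6  6  6  6  6  7  7

6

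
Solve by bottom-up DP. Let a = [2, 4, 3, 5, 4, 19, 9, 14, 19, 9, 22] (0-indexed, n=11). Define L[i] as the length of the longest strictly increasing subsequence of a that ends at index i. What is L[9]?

4

   i    0    1    2    3    4    5    6    7    8    9   10
a[i]    2    4    3    5    4   19    9   14   19    9   22
L[i]    1    2    2    3    3    4    4    5    6    4    7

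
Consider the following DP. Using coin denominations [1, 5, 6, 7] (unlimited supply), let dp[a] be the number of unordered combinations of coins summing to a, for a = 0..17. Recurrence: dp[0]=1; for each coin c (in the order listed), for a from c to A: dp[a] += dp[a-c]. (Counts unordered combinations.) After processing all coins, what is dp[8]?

after  coin     0     1     2     3     4     5     6     7     8     9    10    11    12    13    14    15    16    17
          1     1     1     1     1     1     1     1     1     1     1     1     1     1     1     1     1     1     1
          5     1     1     1     1     1     2     2     2     2     2     3     3     3     3     3     4     4     4
          6     1     1     1     1     1     2     3     3     3     3     4     5     6     6     6     7     8     9
          7     1     1     1     1     1     2     3     4     4     4     5     6     8     9    10    11    12    14

4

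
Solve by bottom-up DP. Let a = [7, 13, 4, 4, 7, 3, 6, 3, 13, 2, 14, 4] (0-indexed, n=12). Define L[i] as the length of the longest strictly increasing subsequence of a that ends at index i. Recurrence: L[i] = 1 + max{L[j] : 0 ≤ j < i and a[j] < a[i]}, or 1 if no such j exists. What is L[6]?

2

   i    0    1    2    3    4    5    6    7    8    9   10   11
a[i]    7   13    4    4    7    3    6    3   13    2   14    4
L[i]    1    2    1    1    2    1    2    1    3    1    4    2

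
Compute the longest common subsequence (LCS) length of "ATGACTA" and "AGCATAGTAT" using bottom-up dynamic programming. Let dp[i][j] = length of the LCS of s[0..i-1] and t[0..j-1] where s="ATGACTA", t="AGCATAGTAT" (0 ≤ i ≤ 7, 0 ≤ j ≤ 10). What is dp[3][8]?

3

   ''  A  G  C  A  T  A  G  T  A  T
''  0  0  0  0  0  0  0  0  0  0  0
 A  0  1  1  1  1  1  1  1  1  1  1
 T  0  1  1  1  1  2  2  2  2  2  2
 G  0  1  2  2  2  2  2  3  3  3  3
 A  0  1  2  2  3  3  3  3  3  4  4
 C  0  1  2  3  3  3  3  3  3  4  4
 T  0  1  2  3  3  4  4  4  4  4  5
 A  0  1  2  3  4  4  5  5  5  5  5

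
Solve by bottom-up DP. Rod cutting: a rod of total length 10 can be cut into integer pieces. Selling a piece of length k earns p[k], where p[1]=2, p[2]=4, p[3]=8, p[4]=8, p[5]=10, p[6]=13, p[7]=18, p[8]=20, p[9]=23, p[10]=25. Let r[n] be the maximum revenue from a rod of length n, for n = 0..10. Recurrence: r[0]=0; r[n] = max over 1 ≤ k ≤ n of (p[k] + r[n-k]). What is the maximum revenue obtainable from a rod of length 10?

   n    0    1    2    3    4    5    6    7    8    9   10
r[n]    0    2    4    8   10   12   16   18   20   24   26

26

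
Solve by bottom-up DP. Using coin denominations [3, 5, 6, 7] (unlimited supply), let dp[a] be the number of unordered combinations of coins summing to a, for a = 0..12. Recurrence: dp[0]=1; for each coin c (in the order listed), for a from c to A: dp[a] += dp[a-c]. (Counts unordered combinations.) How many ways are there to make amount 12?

4

after  coin     0     1     2     3     4     5     6     7     8     9    10    11    12
          3     1     0     0     1     0     0     1     0     0     1     0     0     1
          5     1     0     0     1     0     1     1     0     1     1     1     1     1
          6     1     0     0     1     0     1     2     0     1     2     1     2     3
          7     1     0     0     1     0     1     2     1     1     2     2     2     4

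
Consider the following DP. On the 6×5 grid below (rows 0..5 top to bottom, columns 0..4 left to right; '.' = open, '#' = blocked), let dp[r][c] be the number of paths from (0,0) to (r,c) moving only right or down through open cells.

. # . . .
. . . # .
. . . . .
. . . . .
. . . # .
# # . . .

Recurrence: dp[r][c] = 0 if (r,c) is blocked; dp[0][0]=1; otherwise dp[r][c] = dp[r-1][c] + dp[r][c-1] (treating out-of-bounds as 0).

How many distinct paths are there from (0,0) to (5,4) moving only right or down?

r\c   0   1   2   3   4
  0   1   0   0   0   0
  1   1   1   1   0   0
  2   1   2   3   3   3
  3   1   3   6   9  12
  4   1   4  10   0  12
  5   0   0  10  10  22

22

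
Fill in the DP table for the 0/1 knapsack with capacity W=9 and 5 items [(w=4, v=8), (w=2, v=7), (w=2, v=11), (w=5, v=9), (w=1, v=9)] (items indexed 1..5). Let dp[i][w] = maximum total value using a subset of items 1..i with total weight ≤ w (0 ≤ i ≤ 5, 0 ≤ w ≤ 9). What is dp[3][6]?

19

i\w   0   1   2   3   4   5   6   7   8   9
  0   0   0   0   0   0   0   0   0   0   0
  1   0   0   0   0   8   8   8   8   8   8
  2   0   0   7   7   8   8  15  15  15  15
  3   0   0  11  11  18  18  19  19  26  26
  4   0   0  11  11  18  18  19  20  26  27
  5   0   9  11  20  20  27  27  28  29  35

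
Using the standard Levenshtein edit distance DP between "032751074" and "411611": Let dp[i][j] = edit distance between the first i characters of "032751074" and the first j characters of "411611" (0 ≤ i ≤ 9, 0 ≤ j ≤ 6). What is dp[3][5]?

5

   ''  4  1  1  6  1  1
''  0  1  2  3  4  5  6
 0  1  1  2  3  4  5  6
 3  2  2  2  3  4  5  6
 2  3  3  3  3  4  5  6
 7  4  4  4  4  4  5  6
 5  5  5  5  5  5  5  6
 1  6  6  5  5  6  5  5
 0  7  7  6  6  6  6  6
 7  8  8  7  7  7  7  7
 4  9  8  8  8  8  8  8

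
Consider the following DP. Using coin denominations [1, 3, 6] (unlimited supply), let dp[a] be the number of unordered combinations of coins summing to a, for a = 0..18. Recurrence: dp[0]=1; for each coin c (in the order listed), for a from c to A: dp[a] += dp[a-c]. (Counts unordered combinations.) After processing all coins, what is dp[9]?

after  coin     0     1     2     3     4     5     6     7     8     9    10    11    12    13    14    15    16    17    18
          1     1     1     1     1     1     1     1     1     1     1     1     1     1     1     1     1     1     1     1
          3     1     1     1     2     2     2     3     3     3     4     4     4     5     5     5     6     6     6     7
          6     1     1     1     2     2     2     4     4     4     6     6     6     9     9     9    12    12    12    16

6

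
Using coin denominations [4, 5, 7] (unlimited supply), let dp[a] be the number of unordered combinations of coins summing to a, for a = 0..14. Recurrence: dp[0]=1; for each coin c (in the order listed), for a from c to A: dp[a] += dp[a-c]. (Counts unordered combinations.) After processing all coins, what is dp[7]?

after  coin     0     1     2     3     4     5     6     7     8     9    10    11    12    13    14
          4     1     0     0     0     1     0     0     0     1     0     0     0     1     0     0
          5     1     0     0     0     1     1     0     0     1     1     1     0     1     1     1
          7     1     0     0     0     1     1     0     1     1     1     1     1     2     1     2

1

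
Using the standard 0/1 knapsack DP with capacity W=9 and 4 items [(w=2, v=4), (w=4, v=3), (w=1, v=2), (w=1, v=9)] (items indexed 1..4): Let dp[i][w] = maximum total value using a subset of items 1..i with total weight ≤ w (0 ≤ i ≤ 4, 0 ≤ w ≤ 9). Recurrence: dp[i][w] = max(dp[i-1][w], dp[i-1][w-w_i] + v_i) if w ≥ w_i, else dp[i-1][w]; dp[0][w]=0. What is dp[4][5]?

i\w   0   1   2   3   4   5   6   7   8   9
  0   0   0   0   0   0   0   0   0   0   0
  1   0   0   4   4   4   4   4   4   4   4
  2   0   0   4   4   4   4   7   7   7   7
  3   0   2   4   6   6   6   7   9   9   9
  4   0   9  11  13  15  15  15  16  18  18

15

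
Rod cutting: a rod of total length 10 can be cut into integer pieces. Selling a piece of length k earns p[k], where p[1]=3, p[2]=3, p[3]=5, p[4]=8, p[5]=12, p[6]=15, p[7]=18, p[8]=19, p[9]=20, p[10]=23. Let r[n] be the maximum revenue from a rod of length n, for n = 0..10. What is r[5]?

15

   n    0    1    2    3    4    5    6    7    8    9   10
r[n]    0    3    6    9   12   15   18   21   24   27   30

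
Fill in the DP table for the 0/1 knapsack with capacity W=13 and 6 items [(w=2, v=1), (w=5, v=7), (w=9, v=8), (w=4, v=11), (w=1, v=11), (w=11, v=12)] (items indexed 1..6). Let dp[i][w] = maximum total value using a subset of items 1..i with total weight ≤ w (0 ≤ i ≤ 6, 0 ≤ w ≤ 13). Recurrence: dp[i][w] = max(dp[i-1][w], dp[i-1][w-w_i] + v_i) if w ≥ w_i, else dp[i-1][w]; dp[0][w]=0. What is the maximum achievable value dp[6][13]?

30

i\w   0   1   2   3   4   5   6   7   8   9  10  11  12  13
  0   0   0   0   0   0   0   0   0   0   0   0   0   0   0
  1   0   0   1   1   1   1   1   1   1   1   1   1   1   1
  2   0   0   1   1   1   7   7   8   8   8   8   8   8   8
  3   0   0   1   1   1   7   7   8   8   8   8   9   9   9
  4   0   0   1   1  11  11  12  12  12  18  18  19  19  19
  5   0  11  11  12  12  22  22  23  23  23  29  29  30  30
  6   0  11  11  12  12  22  22  23  23  23  29  29  30  30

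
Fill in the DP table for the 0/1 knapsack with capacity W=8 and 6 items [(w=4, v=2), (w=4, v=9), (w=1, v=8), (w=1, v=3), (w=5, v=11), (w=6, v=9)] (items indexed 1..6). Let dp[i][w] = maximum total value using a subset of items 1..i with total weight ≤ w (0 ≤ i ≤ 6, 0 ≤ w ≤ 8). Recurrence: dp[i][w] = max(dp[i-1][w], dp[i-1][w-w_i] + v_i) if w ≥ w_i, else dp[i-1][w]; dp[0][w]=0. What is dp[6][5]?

i\w   0   1   2   3   4   5   6   7   8
  0   0   0   0   0   0   0   0   0   0
  1   0   0   0   0   2   2   2   2   2
  2   0   0   0   0   9   9   9   9  11
  3   0   8   8   8   9  17  17  17  17
  4   0   8  11  11  11  17  20  20  20
  5   0   8  11  11  11  17  20  22  22
  6   0   8  11  11  11  17  20  22  22

17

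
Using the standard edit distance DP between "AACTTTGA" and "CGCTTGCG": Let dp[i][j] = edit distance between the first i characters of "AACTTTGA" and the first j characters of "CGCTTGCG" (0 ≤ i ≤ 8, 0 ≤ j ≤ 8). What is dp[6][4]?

   ''  C  G  C  T  T  G  C  G
''  0  1  2  3  4  5  6  7  8
 A  1  1  2  3  4  5  6  7  8
 A  2  2  2  3  4  5  6  7  8
 C  3  2  3  2  3  4  5  6  7
 T  4  3  3  3  2  3  4  5  6
 T  5  4  4  4  3  2  3  4  5
 T  6  5  5  5  4  3  3  4  5
 G  7  6  5  6  5  4  3  4  4
 A  8  7  6  6  6  5  4  4  5

4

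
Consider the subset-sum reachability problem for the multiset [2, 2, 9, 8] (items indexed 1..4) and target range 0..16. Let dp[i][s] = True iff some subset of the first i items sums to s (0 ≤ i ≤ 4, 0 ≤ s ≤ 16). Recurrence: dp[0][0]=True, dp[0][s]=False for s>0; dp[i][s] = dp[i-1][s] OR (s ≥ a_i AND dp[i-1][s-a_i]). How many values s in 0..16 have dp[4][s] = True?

i\s   0   1   2   3   4   5   6   7   8   9  10  11  12  13  14  15  16
  0   T   F   F   F   F   F   F   F   F   F   F   F   F   F   F   F   F
  1   T   F   T   F   F   F   F   F   F   F   F   F   F   F   F   F   F
  2   T   F   T   F   T   F   F   F   F   F   F   F   F   F   F   F   F
  3   T   F   T   F   T   F   F   F   F   T   F   T   F   T   F   F   F
  4   T   F   T   F   T   F   F   F   T   T   T   T   T   T   F   F   F

9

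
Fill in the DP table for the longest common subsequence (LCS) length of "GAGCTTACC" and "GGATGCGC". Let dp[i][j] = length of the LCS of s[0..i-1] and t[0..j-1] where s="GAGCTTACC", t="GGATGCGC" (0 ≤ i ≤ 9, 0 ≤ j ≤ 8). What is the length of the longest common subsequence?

5

   ''  G  G  A  T  G  C  G  C
''  0  0  0  0  0  0  0  0  0
 G  0  1  1  1  1  1  1  1  1
 A  0  1  1  2  2  2  2  2  2
 G  0  1  2  2  2  3  3  3  3
 C  0  1  2  2  2  3  4  4  4
 T  0  1  2  2  3  3  4  4  4
 T  0  1  2  2  3  3  4  4  4
 A  0  1  2  3  3  3  4  4  4
 C  0  1  2  3  3  3  4  4  5
 C  0  1  2  3  3  3  4  4  5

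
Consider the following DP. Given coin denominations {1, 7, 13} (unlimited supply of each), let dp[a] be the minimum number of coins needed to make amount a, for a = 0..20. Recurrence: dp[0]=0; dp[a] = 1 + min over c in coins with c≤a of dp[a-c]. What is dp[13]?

1

 a  0  1  2  3  4  5  6  7  8  9 10 11 12 13 14 15 16 17 18 19 20
dp  0  1  2  3  4  5  6  1  2  3  4  5  6  1  2  3  4  5  6  7  2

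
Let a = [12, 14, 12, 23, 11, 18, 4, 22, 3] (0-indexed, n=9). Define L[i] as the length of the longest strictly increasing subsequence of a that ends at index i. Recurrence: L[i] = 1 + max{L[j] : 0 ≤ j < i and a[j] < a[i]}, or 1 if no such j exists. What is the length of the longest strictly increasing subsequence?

4

   i    0    1    2    3    4    5    6    7    8
a[i]   12   14   12   23   11   18    4   22    3
L[i]    1    2    1    3    1    3    1    4    1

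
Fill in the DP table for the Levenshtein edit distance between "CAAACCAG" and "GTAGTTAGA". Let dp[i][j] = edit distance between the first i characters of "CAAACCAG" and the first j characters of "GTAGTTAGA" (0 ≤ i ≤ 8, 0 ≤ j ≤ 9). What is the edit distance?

   ''  G  T  A  G  T  T  A  G  A
''  0  1  2  3  4  5  6  7  8  9
 C  1  1  2  3  4  5  6  7  8  9
 A  2  2  2  2  3  4  5  6  7  8
 A  3  3  3  2  3  4  5  5  6  7
 A  4  4  4  3  3  4  5  5  6  6
 C  5  5  5  4  4  4  5  6  6  7
 C  6  6  6  5  5  5  5  6  7  7
 A  7  7  7  6  6  6  6  5  6  7
 G  8  7  8  7  6  7  7  6  5  6

6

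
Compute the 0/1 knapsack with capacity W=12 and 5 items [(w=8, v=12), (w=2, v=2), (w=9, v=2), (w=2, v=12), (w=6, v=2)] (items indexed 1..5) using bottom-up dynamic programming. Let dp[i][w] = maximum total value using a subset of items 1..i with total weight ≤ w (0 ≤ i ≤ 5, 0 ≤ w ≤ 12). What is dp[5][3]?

12

i\w   0   1   2   3   4   5   6   7   8   9  10  11  12
  0   0   0   0   0   0   0   0   0   0   0   0   0   0
  1   0   0   0   0   0   0   0   0  12  12  12  12  12
  2   0   0   2   2   2   2   2   2  12  12  14  14  14
  3   0   0   2   2   2   2   2   2  12  12  14  14  14
  4   0   0  12  12  14  14  14  14  14  14  24  24  26
  5   0   0  12  12  14  14  14  14  14  14  24  24  26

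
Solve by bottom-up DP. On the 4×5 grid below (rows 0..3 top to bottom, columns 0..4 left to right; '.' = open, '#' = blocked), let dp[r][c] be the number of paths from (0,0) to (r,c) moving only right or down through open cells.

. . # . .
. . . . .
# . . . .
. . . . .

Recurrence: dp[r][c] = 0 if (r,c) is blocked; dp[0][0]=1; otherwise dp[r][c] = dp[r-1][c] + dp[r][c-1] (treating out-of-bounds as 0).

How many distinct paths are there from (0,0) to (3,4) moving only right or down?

20

r\c   0   1   2   3   4
  0   1   1   0   0   0
  1   1   2   2   2   2
  2   0   2   4   6   8
  3   0   2   6  12  20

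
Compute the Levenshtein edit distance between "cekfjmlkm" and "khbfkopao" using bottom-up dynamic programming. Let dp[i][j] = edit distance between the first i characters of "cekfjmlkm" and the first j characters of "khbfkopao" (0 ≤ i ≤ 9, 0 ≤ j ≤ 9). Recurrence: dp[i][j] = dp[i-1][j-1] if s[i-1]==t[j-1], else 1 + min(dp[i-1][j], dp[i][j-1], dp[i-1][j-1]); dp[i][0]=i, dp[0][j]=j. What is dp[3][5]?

4

   ''  k  h  b  f  k  o  p  a  o
''  0  1  2  3  4  5  6  7  8  9
 c  1  1  2  3  4  5  6  7  8  9
 e  2  2  2  3  4  5  6  7  8  9
 k  3  2  3  3  4  4  5  6  7  8
 f  4  3  3  4  3  4  5  6  7  8
 j  5  4  4  4  4  4  5  6  7  8
 m  6  5  5  5  5  5  5  6  7  8
 l  7  6  6  6  6  6  6  6  7  8
 k  8  7  7  7  7  6  7  7  7  8
 m  9  8  8  8  8  7  7  8  8  8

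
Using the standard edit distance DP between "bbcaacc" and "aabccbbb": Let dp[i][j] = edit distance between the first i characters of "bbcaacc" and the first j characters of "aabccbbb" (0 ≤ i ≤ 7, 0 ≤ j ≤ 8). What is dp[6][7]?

   ''  a  a  b  c  c  b  b  b
''  0  1  2  3  4  5  6  7  8
 b  1  1  2  2  3  4  5  6  7
 b  2  2  2  2  3  4  4  5  6
 c  3  3  3  3  2  3  4  5  6
 a  4  3  3  4  3  3  4  5  6
 a  5  4  3  4  4  4  4  5  6
 c  6  5  4  4  4  4  5  5  6
 c  7  6  5  5  4  4  5  6  6

5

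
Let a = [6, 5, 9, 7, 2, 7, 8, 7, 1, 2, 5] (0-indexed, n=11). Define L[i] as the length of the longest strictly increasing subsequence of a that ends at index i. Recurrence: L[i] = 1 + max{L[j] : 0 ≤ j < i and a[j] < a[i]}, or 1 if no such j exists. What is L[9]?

2

   i    0    1    2    3    4    5    6    7    8    9   10
a[i]    6    5    9    7    2    7    8    7    1    2    5
L[i]    1    1    2    2    1    2    3    2    1    2    3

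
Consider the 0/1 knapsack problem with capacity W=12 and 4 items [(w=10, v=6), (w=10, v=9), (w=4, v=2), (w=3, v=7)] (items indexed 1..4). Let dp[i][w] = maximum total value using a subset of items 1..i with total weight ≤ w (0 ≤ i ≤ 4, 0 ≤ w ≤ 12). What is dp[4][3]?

i\w   0   1   2   3   4   5   6   7   8   9  10  11  12
  0   0   0   0   0   0   0   0   0   0   0   0   0   0
  1   0   0   0   0   0   0   0   0   0   0   6   6   6
  2   0   0   0   0   0   0   0   0   0   0   9   9   9
  3   0   0   0   0   2   2   2   2   2   2   9   9   9
  4   0   0   0   7   7   7   7   9   9   9   9   9   9

7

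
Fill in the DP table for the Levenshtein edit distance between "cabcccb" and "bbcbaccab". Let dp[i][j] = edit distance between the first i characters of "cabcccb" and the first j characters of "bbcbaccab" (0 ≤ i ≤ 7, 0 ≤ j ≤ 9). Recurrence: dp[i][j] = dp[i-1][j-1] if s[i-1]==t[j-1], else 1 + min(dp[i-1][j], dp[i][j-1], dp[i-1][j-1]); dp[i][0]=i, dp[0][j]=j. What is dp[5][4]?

3

   ''  b  b  c  b  a  c  c  a  b
''  0  1  2  3  4  5  6  7  8  9
 c  1  1  2  2  3  4  5  6  7  8
 a  2  2  2  3  3  3  4  5  6  7
 b  3  2  2  3  3  4  4  5  6  6
 c  4  3  3  2  3  4  4  4  5  6
 c  5  4  4  3  3  4  4  4  5  6
 c  6  5  5  4  4  4  4  4  5  6
 b  7  6  5  5  4  5  5  5  5  5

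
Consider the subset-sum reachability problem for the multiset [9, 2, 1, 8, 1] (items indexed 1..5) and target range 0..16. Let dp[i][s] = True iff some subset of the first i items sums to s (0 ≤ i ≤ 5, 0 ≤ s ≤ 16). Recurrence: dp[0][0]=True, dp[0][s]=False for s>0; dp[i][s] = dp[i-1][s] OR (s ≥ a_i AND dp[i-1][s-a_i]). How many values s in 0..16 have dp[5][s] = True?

i\s   0   1   2   3   4   5   6   7   8   9  10  11  12  13  14  15  16
  0   T   F   F   F   F   F   F   F   F   F   F   F   F   F   F   F   F
  1   T   F   F   F   F   F   F   F   F   T   F   F   F   F   F   F   F
  2   T   F   T   F   F   F   F   F   F   T   F   T   F   F   F   F   F
  3   T   T   T   T   F   F   F   F   F   T   T   T   T   F   F   F   F
  4   T   T   T   T   F   F   F   F   T   T   T   T   T   F   F   F   F
  5   T   T   T   T   T   F   F   F   T   T   T   T   T   T   F   F   F

11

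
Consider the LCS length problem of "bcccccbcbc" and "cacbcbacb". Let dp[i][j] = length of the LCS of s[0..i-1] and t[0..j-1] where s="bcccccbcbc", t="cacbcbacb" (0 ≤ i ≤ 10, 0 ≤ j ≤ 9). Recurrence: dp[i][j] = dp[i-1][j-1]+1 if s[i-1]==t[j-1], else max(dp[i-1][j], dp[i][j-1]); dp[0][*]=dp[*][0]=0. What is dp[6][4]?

2

   ''  c  a  c  b  c  b  a  c  b
''  0  0  0  0  0  0  0  0  0  0
 b  0  0  0  0  1  1  1  1  1  1
 c  0  1  1  1  1  2  2  2  2  2
 c  0  1  1  2  2  2  2  2  3  3
 c  0  1  1  2  2  3  3  3  3  3
 c  0  1  1  2  2  3  3  3  4  4
 c  0  1  1  2  2  3  3  3  4  4
 b  0  1  1  2  3  3  4  4  4  5
 c  0  1  1  2  3  4  4  4  5  5
 b  0  1  1  2  3  4  5  5  5  6
 c  0  1  1  2  3  4  5  5  6  6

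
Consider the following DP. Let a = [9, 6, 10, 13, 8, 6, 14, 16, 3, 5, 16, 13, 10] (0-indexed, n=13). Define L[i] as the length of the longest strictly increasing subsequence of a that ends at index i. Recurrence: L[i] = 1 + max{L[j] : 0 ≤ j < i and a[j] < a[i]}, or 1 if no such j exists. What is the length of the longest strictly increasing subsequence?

5

   i    0    1    2    3    4    5    6    7    8    9   10   11   12
a[i]    9    6   10   13    8    6   14   16    3    5   16   13   10
L[i]    1    1    2    3    2    1    4    5    1    2    5    3    3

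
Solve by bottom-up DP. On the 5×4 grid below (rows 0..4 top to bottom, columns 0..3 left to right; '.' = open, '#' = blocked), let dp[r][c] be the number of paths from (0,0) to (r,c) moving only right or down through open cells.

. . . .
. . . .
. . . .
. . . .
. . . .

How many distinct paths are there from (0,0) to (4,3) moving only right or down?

35

r\c   0   1   2   3
  0   1   1   1   1
  1   1   2   3   4
  2   1   3   6  10
  3   1   4  10  20
  4   1   5  15  35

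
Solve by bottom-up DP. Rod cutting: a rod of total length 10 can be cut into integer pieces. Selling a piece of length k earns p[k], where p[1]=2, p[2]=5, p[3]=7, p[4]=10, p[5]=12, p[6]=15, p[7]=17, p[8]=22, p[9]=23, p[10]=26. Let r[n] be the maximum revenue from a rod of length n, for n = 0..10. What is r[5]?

   n    0    1    2    3    4    5    6    7    8    9   10
r[n]    0    2    5    7   10   12   15   17   22   24   27

12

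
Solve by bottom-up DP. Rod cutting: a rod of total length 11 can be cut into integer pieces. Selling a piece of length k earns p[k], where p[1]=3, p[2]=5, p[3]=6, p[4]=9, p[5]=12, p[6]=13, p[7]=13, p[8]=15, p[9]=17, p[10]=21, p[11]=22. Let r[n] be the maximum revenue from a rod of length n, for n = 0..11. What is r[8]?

24

   n    0    1    2    3    4    5    6    7    8    9   10   11
r[n]    0    3    6    9   12   15   18   21   24   27   30   33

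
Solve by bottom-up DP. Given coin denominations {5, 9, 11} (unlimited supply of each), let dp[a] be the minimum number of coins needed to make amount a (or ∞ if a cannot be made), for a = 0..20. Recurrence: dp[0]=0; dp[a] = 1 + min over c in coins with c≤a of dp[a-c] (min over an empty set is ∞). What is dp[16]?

 a  0  1  2  3  4  5  6  7  8  9 10 11 12 13 14 15 16 17 18 19 20
dp  0  -  -  -  -  1  -  -  -  1  2  1  -  -  2  3  2  -  2  3  2
(- denotes ∞ / unreachable)

2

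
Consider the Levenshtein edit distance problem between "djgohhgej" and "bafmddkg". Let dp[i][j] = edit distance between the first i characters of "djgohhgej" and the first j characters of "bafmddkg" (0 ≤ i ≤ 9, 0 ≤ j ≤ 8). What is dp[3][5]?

5

   ''  b  a  f  m  d  d  k  g
''  0  1  2  3  4  5  6  7  8
 d  1  1  2  3  4  4  5  6  7
 j  2  2  2  3  4  5  5  6  7
 g  3  3  3  3  4  5  6  6  6
 o  4  4  4  4  4  5  6  7  7
 h  5  5  5  5  5  5  6  7  8
 h  6  6  6  6  6  6  6  7  8
 g  7  7  7  7  7  7  7  7  7
 e  8  8  8  8  8  8  8  8  8
 j  9  9  9  9  9  9  9  9  9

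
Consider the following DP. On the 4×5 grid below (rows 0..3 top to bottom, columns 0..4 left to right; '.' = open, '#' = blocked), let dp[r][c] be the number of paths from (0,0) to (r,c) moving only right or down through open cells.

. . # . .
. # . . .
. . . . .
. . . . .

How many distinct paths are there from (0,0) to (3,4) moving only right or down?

5

r\c   0   1   2   3   4
  0   1   1   0   0   0
  1   1   0   0   0   0
  2   1   1   1   1   1
  3   1   2   3   4   5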